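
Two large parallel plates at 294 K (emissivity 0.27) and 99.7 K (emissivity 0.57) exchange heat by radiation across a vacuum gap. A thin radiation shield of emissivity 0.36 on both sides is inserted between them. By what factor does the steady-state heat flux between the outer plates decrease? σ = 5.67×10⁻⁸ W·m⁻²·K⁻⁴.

factor ≈ 2.02

Without shield: q₀ = σΔ(T⁴)/(1/ε₁+1/ε₂−1) with denominator 4.458.
With shield the two gaps are in series; the resistances add: (1/ε₁+1/ε_s−1)+(1/ε_s+1/ε₂−1) = 5.481+3.532 = 9.014.
Heat-flux ratio q₀/q = 9.014/4.458.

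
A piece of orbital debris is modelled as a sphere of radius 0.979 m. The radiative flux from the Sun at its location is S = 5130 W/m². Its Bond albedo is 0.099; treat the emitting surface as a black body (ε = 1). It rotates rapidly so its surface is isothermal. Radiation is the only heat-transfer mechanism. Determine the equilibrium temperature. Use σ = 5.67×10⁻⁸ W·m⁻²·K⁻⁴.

T ≈ 378 K

At equilibrium, absorbed power = emitted power.
Absorbing cross-section = πr² = 3.011 m²; emitting surface = 4πr² = 12.04 m² (ratio 4).
(1−a)S·A_cross = εσ·A_surf·T⁴  ⇒  T⁴ = (1−a)S/(4σ).
T⁴ = 0.901·5130/(4·5.67×10⁻⁸) = 2.038×10¹⁰ K⁴.
T = (2.038×10¹⁰)^(1/4).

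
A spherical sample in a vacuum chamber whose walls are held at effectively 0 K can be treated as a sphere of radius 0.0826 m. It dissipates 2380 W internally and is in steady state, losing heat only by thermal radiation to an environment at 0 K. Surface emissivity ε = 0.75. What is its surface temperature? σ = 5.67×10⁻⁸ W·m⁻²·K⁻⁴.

T ≈ 899 K

Steady state: internal power = radiated power, P = εσA T⁴.
Radiating area A = 4πr² = 0.08574 m².
T⁴ = P/(εσA) = 2380/(0.75·5.67×10⁻⁸·0.08574) = 6.528×10¹¹ K⁴.
T = (6.528×10¹¹)^(1/4).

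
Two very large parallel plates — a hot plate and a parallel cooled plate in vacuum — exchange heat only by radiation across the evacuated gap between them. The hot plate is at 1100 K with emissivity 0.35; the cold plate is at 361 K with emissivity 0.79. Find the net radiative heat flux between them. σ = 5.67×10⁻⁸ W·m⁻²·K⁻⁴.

For two infinite grey parallel plates, q = σ(T₁⁴ − T₂⁴)/(1/ε₁ + 1/ε₂ − 1).
T₁⁴ − T₂⁴ = 1.464×10¹² − 1.698×10¹⁰ = 1.447×10¹² K⁴.
1/ε₁ + 1/ε₂ − 1 = 2.857 + 1.266 − 1 = 3.123.
q = 5.67×10⁻⁸ × 1.447×10¹² / 3.123.

q ≈ 26300 W/m²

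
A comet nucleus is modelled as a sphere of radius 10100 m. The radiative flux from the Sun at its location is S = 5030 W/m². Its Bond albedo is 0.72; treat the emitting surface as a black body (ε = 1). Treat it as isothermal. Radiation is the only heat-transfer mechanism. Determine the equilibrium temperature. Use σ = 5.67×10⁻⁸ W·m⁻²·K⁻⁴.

T ≈ 281 K

At equilibrium, absorbed power = emitted power.
Absorbing cross-section = πr² = 3.205×10⁸ m²; emitting surface = 4πr² = 1.282×10⁹ m² (ratio 4).
(1−a)S·A_cross = εσ·A_surf·T⁴  ⇒  T⁴ = (1−a)S/(4σ).
T⁴ = 0.280·5030/(4·5.67×10⁻⁸) = 6.210×10⁹ K⁴.
T = (6.210×10⁹)^(1/4).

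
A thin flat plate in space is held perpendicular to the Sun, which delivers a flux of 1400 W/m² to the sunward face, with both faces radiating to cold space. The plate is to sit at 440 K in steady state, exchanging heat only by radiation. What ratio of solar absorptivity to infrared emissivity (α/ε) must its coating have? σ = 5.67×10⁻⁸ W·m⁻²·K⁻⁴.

Balance: αS·A = εσ·2A·T⁴ ⇒ α/ε = 2σT⁴/S.
α/ε = 2·5.67×10⁻⁸·(440)⁴/1400 = 2·5.67×10⁻⁸·3.748×10¹⁰/1400.

α/ε ≈ 3.04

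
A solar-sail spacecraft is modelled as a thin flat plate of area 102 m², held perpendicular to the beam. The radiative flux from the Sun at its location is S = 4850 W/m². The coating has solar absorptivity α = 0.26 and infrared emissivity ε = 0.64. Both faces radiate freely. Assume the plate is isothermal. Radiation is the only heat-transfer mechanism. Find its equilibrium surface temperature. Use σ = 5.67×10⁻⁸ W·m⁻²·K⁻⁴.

T ≈ 363 K

At equilibrium, absorbed power = emitted power.
Absorbing cross-section = A = 102.0 m²; emitting surface = 2A = 204.0 m² (ratio 2).
αS·A_cross = εσ·A_surf·T⁴  ⇒  T⁴ = αS/(ε·2σ).
T⁴ = 0.260·4850/(0.64·2·5.67×10⁻⁸) = 1.737×10¹⁰ K⁴.
T = (1.737×10¹⁰)^(1/4).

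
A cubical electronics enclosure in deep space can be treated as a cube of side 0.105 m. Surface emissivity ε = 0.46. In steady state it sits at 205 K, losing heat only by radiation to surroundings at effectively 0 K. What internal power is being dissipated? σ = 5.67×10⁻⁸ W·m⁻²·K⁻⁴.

Steady state: P = εσA T⁴.
A = 6L² = 0.06615 m²; T⁴ = (205)⁴ = 1.766×10⁹ K⁴.
P = 0.46 × 5.67×10⁻⁸ × 0.06615 × 1.766×10⁹.

P ≈ 3.05 W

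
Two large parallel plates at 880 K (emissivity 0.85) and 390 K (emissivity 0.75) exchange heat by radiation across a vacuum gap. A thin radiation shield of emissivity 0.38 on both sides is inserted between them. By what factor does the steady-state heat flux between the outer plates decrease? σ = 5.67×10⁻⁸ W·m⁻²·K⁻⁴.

Without shield: q₀ = σΔ(T⁴)/(1/ε₁+1/ε₂−1) with denominator 1.510.
With shield the two gaps are in series; the resistances add: (1/ε₁+1/ε_s−1)+(1/ε_s+1/ε₂−1) = 2.808+2.965 = 5.773.
Heat-flux ratio q₀/q = 5.773/1.510.

factor ≈ 3.82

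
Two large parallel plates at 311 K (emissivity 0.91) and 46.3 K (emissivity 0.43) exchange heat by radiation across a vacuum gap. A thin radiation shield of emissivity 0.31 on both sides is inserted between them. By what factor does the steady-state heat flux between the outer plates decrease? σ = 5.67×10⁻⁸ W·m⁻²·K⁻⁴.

Without shield: q₀ = σΔ(T⁴)/(1/ε₁+1/ε₂−1) with denominator 2.424.
With shield the two gaps are in series; the resistances add: (1/ε₁+1/ε_s−1)+(1/ε_s+1/ε₂−1) = 3.325+4.551 = 7.876.
Heat-flux ratio q₀/q = 7.876/2.424.

factor ≈ 3.25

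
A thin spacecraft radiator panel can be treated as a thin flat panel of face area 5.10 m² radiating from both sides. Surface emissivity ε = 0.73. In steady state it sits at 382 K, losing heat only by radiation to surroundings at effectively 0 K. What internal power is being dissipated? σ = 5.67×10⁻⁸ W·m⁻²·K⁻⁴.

P ≈ 8990 W

Steady state: P = εσA T⁴.
A = 2·5.10 = 10.20 m²; T⁴ = (382)⁴ = 2.129×10¹⁰ K⁴.
P = 0.73 × 5.67×10⁻⁸ × 10.20 × 2.129×10¹⁰.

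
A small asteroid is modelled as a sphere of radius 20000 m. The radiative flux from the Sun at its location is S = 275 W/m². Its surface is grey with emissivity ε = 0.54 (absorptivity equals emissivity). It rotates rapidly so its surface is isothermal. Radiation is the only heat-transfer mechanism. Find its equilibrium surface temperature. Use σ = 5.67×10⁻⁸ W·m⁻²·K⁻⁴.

At equilibrium, absorbed power = emitted power.
Absorbing cross-section = πr² = 1.257×10⁹ m²; emitting surface = 4πr² = 5.027×10⁹ m² (ratio 4).
εS·A_cross = εσ·A_surf·T⁴  ⇒  T⁴ = S/(4σ)   (ε cancels).
T⁴ = 275/(4·5.67×10⁻⁸) = 1.213×10⁹ K⁴.
T = (1.213×10⁹)^(1/4).

T ≈ 187 K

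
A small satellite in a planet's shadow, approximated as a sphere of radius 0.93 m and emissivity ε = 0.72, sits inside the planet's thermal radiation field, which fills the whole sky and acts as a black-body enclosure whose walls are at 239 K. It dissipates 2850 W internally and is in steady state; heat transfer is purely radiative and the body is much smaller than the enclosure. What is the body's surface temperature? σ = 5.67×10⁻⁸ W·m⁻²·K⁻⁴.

T ≈ 314 K

For a small grey body in a large enclosure, net radiated power = εσA(T⁴ − T_w⁴).
Steady state: P = εσA(T⁴ − T_w⁴) with A = 4πr² = 10.87 m².
T⁴ = P/(εσA) + T_w⁴ = 2850/(0.72·5.67×10⁻⁸·10.87) + (239)⁴
    = 6.423×10⁹ + 3.263×10⁹ = 9.686×10⁹ K⁴.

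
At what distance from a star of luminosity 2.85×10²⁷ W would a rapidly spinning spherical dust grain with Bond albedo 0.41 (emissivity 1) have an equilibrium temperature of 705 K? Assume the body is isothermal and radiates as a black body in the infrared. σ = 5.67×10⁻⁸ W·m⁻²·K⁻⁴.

For an isothermal black-emitting sphere, (1−a)S·πr² = σ·4πr²·T⁴ ⇒ S = 4σT⁴/(1−a).
S = 4·5.67×10⁻⁸·(705)⁴/0.590 = 94960 W/m².
Flux falls as S = L/(4πd²), so d = √(L/(4πS)) = √(2.85×10²⁷/(4π·94960)).

d ≈ 4.89×10¹⁰ m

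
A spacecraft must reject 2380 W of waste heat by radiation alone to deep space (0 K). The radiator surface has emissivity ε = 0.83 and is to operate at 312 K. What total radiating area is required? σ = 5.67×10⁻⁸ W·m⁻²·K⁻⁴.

P = εσA T⁴ ⇒ A = P/(εσT⁴).
T⁴ = 9.476×10⁹ K⁴.
A = 2380/(0.83 × 5.67×10⁻⁸ × 9.476×10⁹).

A ≈ 5.34 m²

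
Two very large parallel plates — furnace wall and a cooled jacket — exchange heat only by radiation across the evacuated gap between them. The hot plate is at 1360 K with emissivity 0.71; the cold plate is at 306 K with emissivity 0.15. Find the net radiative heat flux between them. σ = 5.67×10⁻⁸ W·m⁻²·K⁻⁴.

For two infinite grey parallel plates, q = σ(T₁⁴ − T₂⁴)/(1/ε₁ + 1/ε₂ − 1).
T₁⁴ − T₂⁴ = 3.421×10¹² − 8.768×10⁹ = 3.412×10¹² K⁴.
1/ε₁ + 1/ε₂ − 1 = 1.408 + 6.667 − 1 = 7.075.
q = 5.67×10⁻⁸ × 3.412×10¹² / 7.075.

q ≈ 27300 W/m²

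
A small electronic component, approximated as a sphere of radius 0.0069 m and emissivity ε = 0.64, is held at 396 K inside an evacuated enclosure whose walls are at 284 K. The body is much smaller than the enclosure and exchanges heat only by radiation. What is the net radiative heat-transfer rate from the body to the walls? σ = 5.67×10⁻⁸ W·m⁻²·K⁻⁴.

For a small grey body in a large enclosure: P_net = εσA(T_body⁴ − T_wall⁴).
A = 4πr² = 5.983×10⁻⁴ m²; T_body⁴ − T_wall⁴ = 2.459×10¹⁰ − 6.505×10⁹ = 1.809×10¹⁰ K⁴.
|P_net| = 0.64·5.67×10⁻⁸·5.983×10⁻⁴·1.809×10¹⁰.

P_net ≈ 0.393 W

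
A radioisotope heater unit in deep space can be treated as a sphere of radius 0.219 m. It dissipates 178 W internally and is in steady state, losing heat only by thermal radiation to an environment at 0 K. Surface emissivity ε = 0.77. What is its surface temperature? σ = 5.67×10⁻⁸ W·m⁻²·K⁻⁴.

Steady state: internal power = radiated power, P = εσA T⁴.
Radiating area A = 4πr² = 0.6027 m².
T⁴ = P/(εσA) = 178/(0.77·5.67×10⁻⁸·0.6027) = 6.765×10⁹ K⁴.
T = (6.765×10⁹)^(1/4).

T ≈ 287 K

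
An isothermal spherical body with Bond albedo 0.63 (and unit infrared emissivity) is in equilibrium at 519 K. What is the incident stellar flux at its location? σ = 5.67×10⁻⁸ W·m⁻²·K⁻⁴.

S ≈ 44500 W/m²

(1−a)S·πr² = σ·4πr²·T⁴ ⇒ S = 4σT⁴/(1−a).
S = 4·5.67×10⁻⁸·7.256×10¹⁰/0.370.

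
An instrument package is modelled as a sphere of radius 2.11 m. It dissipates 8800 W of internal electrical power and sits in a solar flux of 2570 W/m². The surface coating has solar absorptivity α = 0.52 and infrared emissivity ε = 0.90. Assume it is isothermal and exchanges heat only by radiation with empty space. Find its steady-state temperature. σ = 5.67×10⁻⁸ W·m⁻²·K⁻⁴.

T ≈ 313 K

At steady state, absorbed solar power + internal power = radiated power.
Absorbed: α·S·A_cross = 0.52·2570·13.99 = 18690 W (cross-section πr²).
Total input = 18690 + 8800 = 27490 W.
Radiated: εσ·A_surf·T⁴ with A_surf = 4πr² = 55.95 m².
T⁴ = 27490/(0.90·5.67×10⁻⁸·55.95) = 9.629×10⁹ K⁴.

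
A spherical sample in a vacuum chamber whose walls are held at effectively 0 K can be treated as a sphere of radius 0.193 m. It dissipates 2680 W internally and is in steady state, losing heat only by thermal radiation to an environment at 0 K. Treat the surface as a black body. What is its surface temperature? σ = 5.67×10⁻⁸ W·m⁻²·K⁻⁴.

T ≈ 564 K

Steady state: internal power = radiated power, P = εσA T⁴.
Radiating area A = 4πr² = 0.4681 m².
T⁴ = P/(εσA) = 2680/(1.0·5.67×10⁻⁸·0.4681) = 1.010×10¹¹ K⁴.
T = (1.010×10¹¹)^(1/4).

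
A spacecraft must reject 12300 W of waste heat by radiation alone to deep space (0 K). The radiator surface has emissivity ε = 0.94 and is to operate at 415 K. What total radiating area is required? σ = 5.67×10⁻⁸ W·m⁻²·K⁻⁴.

A ≈ 7.78 m²

P = εσA T⁴ ⇒ A = P/(εσT⁴).
T⁴ = 2.966×10¹⁰ K⁴.
A = 12300/(0.94 × 5.67×10⁻⁸ × 2.966×10¹⁰).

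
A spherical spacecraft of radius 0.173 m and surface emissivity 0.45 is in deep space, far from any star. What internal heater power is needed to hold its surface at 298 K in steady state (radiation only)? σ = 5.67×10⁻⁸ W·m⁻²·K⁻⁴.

P = εσ·4πr²·T⁴.
4πr² = 0.3761 m²; T⁴ = 7.886×10⁹ K⁴.
P = 0.45·5.67×10⁻⁸·0.3761·7.886×10⁹.

P ≈ 75.7 W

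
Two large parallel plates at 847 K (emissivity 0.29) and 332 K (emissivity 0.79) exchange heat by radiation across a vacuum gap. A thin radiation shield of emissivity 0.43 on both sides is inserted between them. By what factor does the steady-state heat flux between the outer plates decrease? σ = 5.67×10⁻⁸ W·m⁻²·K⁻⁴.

factor ≈ 1.98

Without shield: q₀ = σΔ(T⁴)/(1/ε₁+1/ε₂−1) with denominator 3.714.
With shield the two gaps are in series; the resistances add: (1/ε₁+1/ε_s−1)+(1/ε_s+1/ε₂−1) = 4.774+2.591 = 7.365.
Heat-flux ratio q₀/q = 7.365/3.714.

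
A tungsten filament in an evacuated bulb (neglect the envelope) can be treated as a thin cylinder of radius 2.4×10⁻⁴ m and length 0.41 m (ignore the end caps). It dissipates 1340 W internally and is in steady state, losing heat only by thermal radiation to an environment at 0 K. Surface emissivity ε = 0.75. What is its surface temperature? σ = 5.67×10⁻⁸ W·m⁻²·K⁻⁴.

T ≈ 2670 K

Steady state: internal power = radiated power, P = εσA T⁴.
Radiating area A = 2πrL = 6.183×10⁻⁴ m².
T⁴ = P/(εσA) = 1340/(0.75·5.67×10⁻⁸·6.183×10⁻⁴) = 5.097×10¹³ K⁴.
T = (5.097×10¹³)^(1/4).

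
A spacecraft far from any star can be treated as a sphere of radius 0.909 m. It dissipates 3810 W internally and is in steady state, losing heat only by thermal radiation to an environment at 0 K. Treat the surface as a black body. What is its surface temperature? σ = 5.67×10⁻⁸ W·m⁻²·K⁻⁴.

Steady state: internal power = radiated power, P = εσA T⁴.
Radiating area A = 4πr² = 10.38 m².
T⁴ = P/(εσA) = 3810/(1.0·5.67×10⁻⁸·10.38) = 6.471×10⁹ K⁴.
T = (6.471×10⁹)^(1/4).

T ≈ 284 K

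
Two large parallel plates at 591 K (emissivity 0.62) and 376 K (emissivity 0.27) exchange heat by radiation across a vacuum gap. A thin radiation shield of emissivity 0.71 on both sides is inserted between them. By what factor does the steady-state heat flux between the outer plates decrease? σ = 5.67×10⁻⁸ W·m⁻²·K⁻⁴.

factor ≈ 1.42

Without shield: q₀ = σΔ(T⁴)/(1/ε₁+1/ε₂−1) with denominator 4.317.
With shield the two gaps are in series; the resistances add: (1/ε₁+1/ε_s−1)+(1/ε_s+1/ε₂−1) = 2.021+4.112 = 6.134.
Heat-flux ratio q₀/q = 6.134/4.317.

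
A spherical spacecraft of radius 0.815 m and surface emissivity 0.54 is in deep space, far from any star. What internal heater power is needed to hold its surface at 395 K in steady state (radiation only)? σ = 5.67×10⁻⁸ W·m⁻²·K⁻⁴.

P ≈ 6220 W

P = εσ·4πr²·T⁴.
4πr² = 8.347 m²; T⁴ = 2.434×10¹⁰ K⁴.
P = 0.54·5.67×10⁻⁸·8.347·2.434×10¹⁰.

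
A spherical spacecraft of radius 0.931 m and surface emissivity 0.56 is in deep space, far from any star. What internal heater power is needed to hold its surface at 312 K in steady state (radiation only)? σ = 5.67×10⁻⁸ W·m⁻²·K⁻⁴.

P = εσ·4πr²·T⁴.
4πr² = 10.89 m²; T⁴ = 9.476×10⁹ K⁴.
P = 0.56·5.67×10⁻⁸·10.89·9.476×10⁹.

P ≈ 3280 W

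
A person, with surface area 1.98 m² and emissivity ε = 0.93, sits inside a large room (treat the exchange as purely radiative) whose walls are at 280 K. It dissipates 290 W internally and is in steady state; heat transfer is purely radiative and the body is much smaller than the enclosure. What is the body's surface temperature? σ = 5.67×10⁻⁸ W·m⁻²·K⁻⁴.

For a small grey body in a large enclosure, net radiated power = εσA(T⁴ − T_w⁴).
Steady state: P = εσA(T⁴ − T_w⁴) with A = 1.98 m².
T⁴ = P/(εσA) + T_w⁴ = 290/(0.93·5.67×10⁻⁸·1.980) + (280)⁴
    = 2.778×10⁹ + 6.147×10⁹ = 8.924×10⁹ K⁴.

T ≈ 307 K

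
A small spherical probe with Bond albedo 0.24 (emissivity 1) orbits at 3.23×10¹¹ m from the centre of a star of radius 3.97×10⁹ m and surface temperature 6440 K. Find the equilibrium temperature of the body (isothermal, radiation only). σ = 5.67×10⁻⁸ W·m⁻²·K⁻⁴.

The star's surface emits σT_*⁴; at distance d the flux is S = σT_*⁴(R_*/d)².
S = 5.67×10⁻⁸·(6440)⁴·(3.97×10⁹/3.23×10¹¹)² = 14730 W/m².
For an isothermal sphere T⁴ = (1−a)S/(4σ) = 4.937×10¹⁰ K⁴.

T ≈ 471 K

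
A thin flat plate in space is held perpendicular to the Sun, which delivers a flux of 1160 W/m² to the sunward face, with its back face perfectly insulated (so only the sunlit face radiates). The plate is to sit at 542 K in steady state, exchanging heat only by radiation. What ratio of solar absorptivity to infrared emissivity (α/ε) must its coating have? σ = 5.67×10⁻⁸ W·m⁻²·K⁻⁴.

Balance: αS·A = εσ·1A·T⁴ ⇒ α/ε = σT⁴/S.
α/ε = 5.67×10⁻⁸·(542)⁴/1160 = 5.67×10⁻⁸·8.630×10¹⁰/1160.

α/ε ≈ 4.22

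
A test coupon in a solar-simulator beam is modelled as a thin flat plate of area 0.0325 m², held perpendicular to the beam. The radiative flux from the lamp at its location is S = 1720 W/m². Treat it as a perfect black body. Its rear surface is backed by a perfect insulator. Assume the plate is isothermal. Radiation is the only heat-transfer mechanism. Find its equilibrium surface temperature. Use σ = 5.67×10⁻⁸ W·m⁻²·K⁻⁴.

T ≈ 417 K

At equilibrium, absorbed power = emitted power.
Absorbing cross-section = A = 0.03250 m²; emitting surface = A = 0.03250 m² (ratio 1).
S·A_cross = εσ·A_surf·T⁴  ⇒  T⁴ = S/(1σ).
T⁴ = 1.00·1720/(1·5.67×10⁻⁸) = 3.034×10¹⁰ K⁴.
T = (3.034×10¹⁰)^(1/4).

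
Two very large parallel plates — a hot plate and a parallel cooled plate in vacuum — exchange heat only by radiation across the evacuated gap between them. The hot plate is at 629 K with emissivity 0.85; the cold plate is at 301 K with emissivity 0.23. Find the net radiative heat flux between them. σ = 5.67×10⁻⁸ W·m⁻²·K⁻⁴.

q ≈ 1860 W/m²

For two infinite grey parallel plates, q = σ(T₁⁴ − T₂⁴)/(1/ε₁ + 1/ε₂ − 1).
T₁⁴ − T₂⁴ = 1.565×10¹¹ − 8.209×10⁹ = 1.483×10¹¹ K⁴.
1/ε₁ + 1/ε₂ − 1 = 1.176 + 4.348 − 1 = 4.524.
q = 5.67×10⁻⁸ × 1.483×10¹¹ / 4.524.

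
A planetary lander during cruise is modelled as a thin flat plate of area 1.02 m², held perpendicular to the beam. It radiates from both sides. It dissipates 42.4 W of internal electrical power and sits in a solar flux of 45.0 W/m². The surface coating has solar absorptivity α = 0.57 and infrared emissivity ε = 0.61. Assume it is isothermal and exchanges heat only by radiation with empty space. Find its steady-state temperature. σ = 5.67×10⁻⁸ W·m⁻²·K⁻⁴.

T ≈ 177 K

At steady state, absorbed solar power + internal power = radiated power.
Absorbed: α·S·A_cross = 0.57·45.0·1.020 = 26.16 W (cross-section A).
Total input = 26.16 + 42.4 = 68.56 W.
Radiated: εσ·A_surf·T⁴ with A_surf = 2A = 2.040 m².
T⁴ = 68.56/(0.61·5.67×10⁻⁸·2.040) = 9.717×10⁸ K⁴.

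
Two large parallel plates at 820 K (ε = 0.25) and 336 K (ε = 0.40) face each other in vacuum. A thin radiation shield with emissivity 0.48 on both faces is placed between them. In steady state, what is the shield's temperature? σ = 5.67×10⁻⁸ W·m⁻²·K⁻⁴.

In steady state the net flux on the hot side equals that on the cold side.
σ(T₁⁴−T_s⁴)/D₁ = σ(T_s⁴−T₂⁴)/D₂, with D₁ = 1/ε₁+1/ε_s−1 = 5.083, D₂ = 1/ε_s+1/ε₂−1 = 3.583.
Solve for T_s⁴: T_s⁴ = (D₂·T₁⁴ + D₁·T₂⁴)/(D₁+D₂) = 1.944×10¹¹ K⁴.

T_s ≈ 664 K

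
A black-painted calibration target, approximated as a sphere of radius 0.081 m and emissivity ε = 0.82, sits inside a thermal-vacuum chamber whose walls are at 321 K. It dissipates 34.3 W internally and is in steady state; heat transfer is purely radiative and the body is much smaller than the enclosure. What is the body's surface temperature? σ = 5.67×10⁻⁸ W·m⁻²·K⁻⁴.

For a small grey body in a large enclosure, net radiated power = εσA(T⁴ − T_w⁴).
Steady state: P = εσA(T⁴ − T_w⁴) with A = 4πr² = 0.08245 m².
T⁴ = P/(εσA) + T_w⁴ = 34.3/(0.82·5.67×10⁻⁸·0.08245) + (321)⁴
    = 8.948×10⁹ + 1.062×10¹⁰ = 1.957×10¹⁰ K⁴.

T ≈ 374 K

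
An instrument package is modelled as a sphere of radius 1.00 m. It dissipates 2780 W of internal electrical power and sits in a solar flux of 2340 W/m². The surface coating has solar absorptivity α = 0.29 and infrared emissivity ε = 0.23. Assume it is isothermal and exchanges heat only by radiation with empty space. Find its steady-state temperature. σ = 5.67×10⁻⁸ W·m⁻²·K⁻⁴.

T ≈ 416 K

At steady state, absorbed solar power + internal power = radiated power.
Absorbed: α·S·A_cross = 0.29·2340·3.142 = 2132 W (cross-section πr²).
Total input = 2132 + 2780 = 4912 W.
Radiated: εσ·A_surf·T⁴ with A_surf = 4πr² = 12.57 m².
T⁴ = 4912/(0.23·5.67×10⁻⁸·12.57) = 2.997×10¹⁰ K⁴.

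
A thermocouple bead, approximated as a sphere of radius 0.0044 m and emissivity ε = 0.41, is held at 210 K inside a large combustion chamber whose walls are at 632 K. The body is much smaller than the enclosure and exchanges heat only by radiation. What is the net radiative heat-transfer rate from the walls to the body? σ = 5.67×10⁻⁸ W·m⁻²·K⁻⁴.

P_net ≈ 0.891 W

For a small grey body in a large enclosure: P_net = εσA(T_body⁴ − T_wall⁴).
A = 4πr² = 2.433×10⁻⁴ m²; T_body⁴ − T_wall⁴ = 1.945×10⁹ − 1.595×10¹¹ = -1.576×10¹¹ K⁴.
|P_net| = 0.41·5.67×10⁻⁸·2.433×10⁻⁴·1.576×10¹¹.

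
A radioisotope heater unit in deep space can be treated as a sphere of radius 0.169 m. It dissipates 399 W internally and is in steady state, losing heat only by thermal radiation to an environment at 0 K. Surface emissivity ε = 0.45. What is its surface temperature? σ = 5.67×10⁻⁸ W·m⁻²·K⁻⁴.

Steady state: internal power = radiated power, P = εσA T⁴.
Radiating area A = 4πr² = 0.3589 m².
T⁴ = P/(εσA) = 399/(0.45·5.67×10⁻⁸·0.3589) = 4.357×10¹⁰ K⁴.
T = (4.357×10¹⁰)^(1/4).

T ≈ 457 K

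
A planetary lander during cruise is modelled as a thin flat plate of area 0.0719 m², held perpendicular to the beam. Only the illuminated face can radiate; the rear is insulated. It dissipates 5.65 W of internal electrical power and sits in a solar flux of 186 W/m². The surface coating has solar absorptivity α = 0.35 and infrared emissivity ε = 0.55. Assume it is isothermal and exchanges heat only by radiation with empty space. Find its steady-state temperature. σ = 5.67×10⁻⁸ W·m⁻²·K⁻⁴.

At steady state, absorbed solar power + internal power = radiated power.
Absorbed: α·S·A_cross = 0.35·186·0.07190 = 4.681 W (cross-section A).
Total input = 4.681 + 5.65 = 10.33 W.
Radiated: εσ·A_surf·T⁴ with A_surf = A = 0.07190 m².
T⁴ = 10.33/(0.55·5.67×10⁻⁸·0.07190) = 4.607×10⁹ K⁴.

T ≈ 261 K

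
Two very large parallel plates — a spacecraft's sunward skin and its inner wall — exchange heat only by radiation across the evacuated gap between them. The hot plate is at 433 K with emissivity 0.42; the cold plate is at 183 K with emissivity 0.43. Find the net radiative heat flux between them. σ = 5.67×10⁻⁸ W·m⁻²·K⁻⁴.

q ≈ 521 W/m²

For two infinite grey parallel plates, q = σ(T₁⁴ − T₂⁴)/(1/ε₁ + 1/ε₂ − 1).
T₁⁴ − T₂⁴ = 3.515×10¹⁰ − 1.122×10⁹ = 3.403×10¹⁰ K⁴.
1/ε₁ + 1/ε₂ − 1 = 2.381 + 2.326 − 1 = 3.707.
q = 5.67×10⁻⁸ × 3.403×10¹⁰ / 3.707.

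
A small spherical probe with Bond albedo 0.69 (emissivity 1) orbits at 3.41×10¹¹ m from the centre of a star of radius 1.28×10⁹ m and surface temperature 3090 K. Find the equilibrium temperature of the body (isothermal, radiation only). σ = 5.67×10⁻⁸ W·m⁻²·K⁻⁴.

T ≈ 99.9 K

The star's surface emits σT_*⁴; at distance d the flux is S = σT_*⁴(R_*/d)².
S = 5.67×10⁻⁸·(3090)⁴·(1.28×10⁹/3.41×10¹¹)² = 72.83 W/m².
For an isothermal sphere T⁴ = (1−a)S/(4σ) = 9.955×10⁷ K⁴.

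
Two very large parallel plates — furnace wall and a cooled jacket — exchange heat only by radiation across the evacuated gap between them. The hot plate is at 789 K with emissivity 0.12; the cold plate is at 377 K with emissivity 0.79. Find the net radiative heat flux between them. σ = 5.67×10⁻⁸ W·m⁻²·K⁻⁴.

q ≈ 2420 W/m²

For two infinite grey parallel plates, q = σ(T₁⁴ − T₂⁴)/(1/ε₁ + 1/ε₂ − 1).
T₁⁴ − T₂⁴ = 3.875×10¹¹ − 2.020×10¹⁰ = 3.673×10¹¹ K⁴.
1/ε₁ + 1/ε₂ − 1 = 8.333 + 1.266 − 1 = 8.599.
q = 5.67×10⁻⁸ × 3.673×10¹¹ / 8.599.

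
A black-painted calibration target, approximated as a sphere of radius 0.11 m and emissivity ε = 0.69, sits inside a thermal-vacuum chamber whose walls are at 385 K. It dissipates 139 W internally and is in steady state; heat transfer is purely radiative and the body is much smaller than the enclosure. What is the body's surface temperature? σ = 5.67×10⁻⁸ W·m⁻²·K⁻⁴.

T ≈ 461 K

For a small grey body in a large enclosure, net radiated power = εσA(T⁴ − T_w⁴).
Steady state: P = εσA(T⁴ − T_w⁴) with A = 4πr² = 0.1521 m².
T⁴ = P/(εσA) + T_w⁴ = 139/(0.69·5.67×10⁻⁸·0.1521) + (385)⁴
    = 2.337×10¹⁰ + 2.197×10¹⁰ = 4.534×10¹⁰ K⁴.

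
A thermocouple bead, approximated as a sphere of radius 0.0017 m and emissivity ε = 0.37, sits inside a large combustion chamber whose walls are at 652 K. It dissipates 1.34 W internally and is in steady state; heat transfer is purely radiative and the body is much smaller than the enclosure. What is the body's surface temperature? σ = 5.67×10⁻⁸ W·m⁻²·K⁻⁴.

For a small grey body in a large enclosure, net radiated power = εσA(T⁴ − T_w⁴).
Steady state: P = εσA(T⁴ − T_w⁴) with A = 4πr² = 3.632×10⁻⁵ m².
T⁴ = P/(εσA) + T_w⁴ = 1.34/(0.37·5.67×10⁻⁸·3.632×10⁻⁵) + (652)⁴
    = 1.759×10¹² + 1.807×10¹¹ = 1.939×10¹² K⁴.

T ≈ 1180 K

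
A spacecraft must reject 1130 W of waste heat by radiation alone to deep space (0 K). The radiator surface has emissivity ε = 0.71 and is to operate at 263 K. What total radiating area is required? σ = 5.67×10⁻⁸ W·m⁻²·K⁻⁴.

P = εσA T⁴ ⇒ A = P/(εσT⁴).
T⁴ = 4.784×10⁹ K⁴.
A = 1130/(0.71 × 5.67×10⁻⁸ × 4.784×10⁹).

A ≈ 5.87 m²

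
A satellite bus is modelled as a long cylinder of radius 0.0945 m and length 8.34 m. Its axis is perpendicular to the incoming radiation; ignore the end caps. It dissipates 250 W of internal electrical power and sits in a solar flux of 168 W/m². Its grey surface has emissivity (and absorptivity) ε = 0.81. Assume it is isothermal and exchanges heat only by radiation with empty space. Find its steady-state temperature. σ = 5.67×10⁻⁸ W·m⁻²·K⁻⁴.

At steady state, absorbed solar power + internal power = radiated power.
Absorbed: α·S·A_cross = 0.81·168·1.576 = 214.5 W (cross-section 2rL).
Total input = 214.5 + 250 = 464.5 W.
Radiated: εσ·A_surf·T⁴ with A_surf = 2πrL = 4.952 m².
T⁴ = 464.5/(0.81·5.67×10⁻⁸·4.952) = 2.042×10⁹ K⁴.

T ≈ 213 K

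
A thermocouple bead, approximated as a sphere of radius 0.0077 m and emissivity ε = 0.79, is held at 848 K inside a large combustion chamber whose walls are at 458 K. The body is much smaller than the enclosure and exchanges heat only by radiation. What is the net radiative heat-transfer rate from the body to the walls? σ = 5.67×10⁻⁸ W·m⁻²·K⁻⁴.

For a small grey body in a large enclosure: P_net = εσA(T_body⁴ − T_wall⁴).
A = 4πr² = 7.451×10⁻⁴ m²; T_body⁴ − T_wall⁴ = 5.171×10¹¹ − 4.400×10¹⁰ = 4.731×10¹¹ K⁴.
|P_net| = 0.79·5.67×10⁻⁸·7.451×10⁻⁴·4.731×10¹¹.

P_net ≈ 15.8 W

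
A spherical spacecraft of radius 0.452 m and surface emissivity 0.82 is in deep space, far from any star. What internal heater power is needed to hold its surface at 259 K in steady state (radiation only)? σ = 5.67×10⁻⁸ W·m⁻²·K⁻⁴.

P = εσ·4πr²·T⁴.
4πr² = 2.567 m²; T⁴ = 4.500×10⁹ K⁴.
P = 0.82·5.67×10⁻⁸·2.567·4.500×10⁹.

P ≈ 537 W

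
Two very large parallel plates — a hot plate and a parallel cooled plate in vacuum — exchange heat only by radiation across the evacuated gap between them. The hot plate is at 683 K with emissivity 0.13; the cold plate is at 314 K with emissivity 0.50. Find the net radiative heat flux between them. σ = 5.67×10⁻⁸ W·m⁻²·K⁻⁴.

For two infinite grey parallel plates, q = σ(T₁⁴ − T₂⁴)/(1/ε₁ + 1/ε₂ − 1).
T₁⁴ − T₂⁴ = 2.176×10¹¹ − 9.721×10⁹ = 2.079×10¹¹ K⁴.
1/ε₁ + 1/ε₂ − 1 = 7.692 + 2.000 − 1 = 8.692.
q = 5.67×10⁻⁸ × 2.079×10¹¹ / 8.692.

q ≈ 1360 W/m²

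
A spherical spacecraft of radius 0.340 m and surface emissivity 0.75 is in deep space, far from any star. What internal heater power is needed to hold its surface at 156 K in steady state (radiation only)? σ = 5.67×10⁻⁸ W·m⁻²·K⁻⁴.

P ≈ 36.6 W

P = εσ·4πr²·T⁴.
4πr² = 1.453 m²; T⁴ = 5.922×10⁸ K⁴.
P = 0.75·5.67×10⁻⁸·1.453·5.922×10⁸.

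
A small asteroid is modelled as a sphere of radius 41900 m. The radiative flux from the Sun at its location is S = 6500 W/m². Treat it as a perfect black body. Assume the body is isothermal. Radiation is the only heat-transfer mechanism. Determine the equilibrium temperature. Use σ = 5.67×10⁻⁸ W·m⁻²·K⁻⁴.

At equilibrium, absorbed power = emitted power.
Absorbing cross-section = πr² = 5.515×10⁹ m²; emitting surface = 4πr² = 2.206×10¹⁰ m² (ratio 4).
S·A_cross = εσ·A_surf·T⁴  ⇒  T⁴ = S/(4σ).
T⁴ = 1.00·6500/(4·5.67×10⁻⁸) = 2.866×10¹⁰ K⁴.
T = (2.866×10¹⁰)^(1/4).

T ≈ 411 K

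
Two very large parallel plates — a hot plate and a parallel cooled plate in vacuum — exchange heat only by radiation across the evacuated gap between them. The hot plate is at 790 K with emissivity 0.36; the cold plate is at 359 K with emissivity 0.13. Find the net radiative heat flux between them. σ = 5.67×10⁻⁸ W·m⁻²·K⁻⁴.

q ≈ 2230 W/m²

For two infinite grey parallel plates, q = σ(T₁⁴ − T₂⁴)/(1/ε₁ + 1/ε₂ − 1).
T₁⁴ − T₂⁴ = 3.895×10¹¹ − 1.661×10¹⁰ = 3.729×10¹¹ K⁴.
1/ε₁ + 1/ε₂ − 1 = 2.778 + 7.692 − 1 = 9.470.
q = 5.67×10⁻⁸ × 3.729×10¹¹ / 9.470.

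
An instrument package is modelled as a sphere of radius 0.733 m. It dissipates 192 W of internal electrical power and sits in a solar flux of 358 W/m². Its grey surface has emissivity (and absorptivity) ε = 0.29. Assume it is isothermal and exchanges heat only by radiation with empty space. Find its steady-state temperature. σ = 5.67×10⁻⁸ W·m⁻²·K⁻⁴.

At steady state, absorbed solar power + internal power = radiated power.
Absorbed: α·S·A_cross = 0.29·358·1.688 = 175.2 W (cross-section πr²).
Total input = 175.2 + 192 = 367.2 W.
Radiated: εσ·A_surf·T⁴ with A_surf = 4πr² = 6.752 m².
T⁴ = 367.2/(0.29·5.67×10⁻⁸·6.752) = 3.308×10⁹ K⁴.

T ≈ 240 K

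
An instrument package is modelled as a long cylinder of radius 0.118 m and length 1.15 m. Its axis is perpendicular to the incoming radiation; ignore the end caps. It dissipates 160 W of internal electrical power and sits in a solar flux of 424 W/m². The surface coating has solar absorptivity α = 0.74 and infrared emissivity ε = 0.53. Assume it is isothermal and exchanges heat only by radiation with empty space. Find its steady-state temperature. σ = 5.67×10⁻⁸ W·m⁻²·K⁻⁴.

T ≈ 313 K

At steady state, absorbed solar power + internal power = radiated power.
Absorbed: α·S·A_cross = 0.74·424·0.2714 = 85.15 W (cross-section 2rL).
Total input = 85.15 + 160 = 245.2 W.
Radiated: εσ·A_surf·T⁴ with A_surf = 2πrL = 0.8526 m².
T⁴ = 245.2/(0.53·5.67×10⁻⁸·0.8526) = 9.568×10⁹ K⁴.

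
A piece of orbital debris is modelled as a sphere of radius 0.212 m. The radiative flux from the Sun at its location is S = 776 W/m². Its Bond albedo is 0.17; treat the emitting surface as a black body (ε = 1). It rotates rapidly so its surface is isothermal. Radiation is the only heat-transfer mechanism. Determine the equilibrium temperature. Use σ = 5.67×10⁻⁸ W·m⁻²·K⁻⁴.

At equilibrium, absorbed power = emitted power.
Absorbing cross-section = πr² = 0.1412 m²; emitting surface = 4πr² = 0.5648 m² (ratio 4).
(1−a)S·A_cross = εσ·A_surf·T⁴  ⇒  T⁴ = (1−a)S/(4σ).
T⁴ = 0.830·776/(4·5.67×10⁻⁸) = 2.840×10⁹ K⁴.
T = (2.840×10⁹)^(1/4).

T ≈ 231 K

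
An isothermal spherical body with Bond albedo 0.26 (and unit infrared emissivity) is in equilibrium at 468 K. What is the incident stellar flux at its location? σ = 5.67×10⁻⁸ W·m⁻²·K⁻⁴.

S ≈ 14700 W/m²

(1−a)S·πr² = σ·4πr²·T⁴ ⇒ S = 4σT⁴/(1−a).
S = 4·5.67×10⁻⁸·4.797×10¹⁰/0.740.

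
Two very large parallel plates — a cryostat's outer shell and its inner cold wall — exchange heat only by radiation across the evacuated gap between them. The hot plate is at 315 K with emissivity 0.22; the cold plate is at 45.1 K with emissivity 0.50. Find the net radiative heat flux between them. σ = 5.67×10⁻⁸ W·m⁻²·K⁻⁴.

q ≈ 101 W/m²

For two infinite grey parallel plates, q = σ(T₁⁴ − T₂⁴)/(1/ε₁ + 1/ε₂ − 1).
T₁⁴ − T₂⁴ = 9.846×10⁹ − 4.137×10⁶ = 9.841×10⁹ K⁴.
1/ε₁ + 1/ε₂ − 1 = 4.545 + 2.000 − 1 = 5.545.
q = 5.67×10⁻⁸ × 9.841×10⁹ / 5.545.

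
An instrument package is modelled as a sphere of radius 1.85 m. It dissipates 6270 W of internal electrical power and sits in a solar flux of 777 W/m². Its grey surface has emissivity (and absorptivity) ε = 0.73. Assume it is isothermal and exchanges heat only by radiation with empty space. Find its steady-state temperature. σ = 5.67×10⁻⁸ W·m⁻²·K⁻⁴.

T ≈ 289 K

At steady state, absorbed solar power + internal power = radiated power.
Absorbed: α·S·A_cross = 0.73·777·10.75 = 6099 W (cross-section πr²).
Total input = 6099 + 6270 = 12370 W.
Radiated: εσ·A_surf·T⁴ with A_surf = 4πr² = 43.01 m².
T⁴ = 12370/(0.73·5.67×10⁻⁸·43.01) = 6.948×10⁹ K⁴.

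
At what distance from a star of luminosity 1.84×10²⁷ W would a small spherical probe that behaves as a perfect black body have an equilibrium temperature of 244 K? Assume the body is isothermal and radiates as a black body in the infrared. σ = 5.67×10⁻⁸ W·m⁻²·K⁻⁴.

d ≈ 4.27×10¹¹ m

For an isothermal black-emitting sphere, (1−a)S·πr² = σ·4πr²·T⁴ ⇒ S = 4σT⁴/(1−a).
S = 4·5.67×10⁻⁸·(244)⁴/1.00 = 803.9 W/m².
Flux falls as S = L/(4πd²), so d = √(L/(4πS)) = √(1.84×10²⁷/(4π·803.9)).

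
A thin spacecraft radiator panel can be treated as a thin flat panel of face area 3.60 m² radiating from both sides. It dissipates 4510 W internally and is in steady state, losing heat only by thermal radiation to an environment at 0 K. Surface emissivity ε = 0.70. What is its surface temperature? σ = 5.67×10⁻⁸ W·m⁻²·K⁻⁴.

Steady state: internal power = radiated power, P = εσA T⁴.
Radiating area A = 2·3.60 = 7.200 m².
T⁴ = P/(εσA) = 4510/(0.70·5.67×10⁻⁸·7.200) = 1.578×10¹⁰ K⁴.
T = (1.578×10¹⁰)^(1/4).

T ≈ 354 K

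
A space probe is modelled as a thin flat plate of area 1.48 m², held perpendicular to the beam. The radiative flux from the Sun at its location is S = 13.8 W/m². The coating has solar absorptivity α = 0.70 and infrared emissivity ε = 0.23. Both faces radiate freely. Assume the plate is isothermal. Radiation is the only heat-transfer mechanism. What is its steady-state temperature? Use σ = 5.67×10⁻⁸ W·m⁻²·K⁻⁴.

At equilibrium, absorbed power = emitted power.
Absorbing cross-section = A = 1.480 m²; emitting surface = 2A = 2.960 m² (ratio 2).
αS·A_cross = εσ·A_surf·T⁴  ⇒  T⁴ = αS/(ε·2σ).
T⁴ = 0.700·13.8/(0.23·2·5.67×10⁻⁸) = 3.704×10⁸ K⁴.
T = (3.704×10⁸)^(1/4).

T ≈ 139 K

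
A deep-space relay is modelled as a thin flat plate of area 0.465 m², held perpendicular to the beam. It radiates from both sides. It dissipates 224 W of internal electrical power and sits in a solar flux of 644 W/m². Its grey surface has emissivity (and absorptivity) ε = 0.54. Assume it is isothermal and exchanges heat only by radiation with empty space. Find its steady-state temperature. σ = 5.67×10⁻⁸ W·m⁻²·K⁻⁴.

At steady state, absorbed solar power + internal power = radiated power.
Absorbed: α·S·A_cross = 0.54·644·0.4650 = 161.7 W (cross-section A).
Total input = 161.7 + 224 = 385.7 W.
Radiated: εσ·A_surf·T⁴ with A_surf = 2A = 0.9300 m².
T⁴ = 385.7/(0.54·5.67×10⁻⁸·0.9300) = 1.355×10¹⁰ K⁴.

T ≈ 341 K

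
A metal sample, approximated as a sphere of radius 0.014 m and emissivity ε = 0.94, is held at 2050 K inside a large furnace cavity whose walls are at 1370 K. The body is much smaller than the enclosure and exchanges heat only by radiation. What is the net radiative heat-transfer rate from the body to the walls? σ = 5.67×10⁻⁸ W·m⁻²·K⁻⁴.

P_net ≈ 1860 W

For a small grey body in a large enclosure: P_net = εσA(T_body⁴ − T_wall⁴).
A = 4πr² = 0.002463 m²; T_body⁴ − T_wall⁴ = 1.766×10¹³ − 3.523×10¹² = 1.414×10¹³ K⁴.
|P_net| = 0.94·5.67×10⁻⁸·0.002463·1.414×10¹³.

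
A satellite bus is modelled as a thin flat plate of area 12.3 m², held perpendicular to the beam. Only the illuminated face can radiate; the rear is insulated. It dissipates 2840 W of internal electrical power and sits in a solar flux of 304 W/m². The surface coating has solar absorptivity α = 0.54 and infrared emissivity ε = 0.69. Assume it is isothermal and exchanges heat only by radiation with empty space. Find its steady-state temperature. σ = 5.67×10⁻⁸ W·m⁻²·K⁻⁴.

At steady state, absorbed solar power + internal power = radiated power.
Absorbed: α·S·A_cross = 0.54·304·12.30 = 2019 W (cross-section A).
Total input = 2019 + 2840 = 4859 W.
Radiated: εσ·A_surf·T⁴ with A_surf = A = 12.30 m².
T⁴ = 4859/(0.69·5.67×10⁻⁸·12.30) = 1.010×10¹⁰ K⁴.

T ≈ 317 K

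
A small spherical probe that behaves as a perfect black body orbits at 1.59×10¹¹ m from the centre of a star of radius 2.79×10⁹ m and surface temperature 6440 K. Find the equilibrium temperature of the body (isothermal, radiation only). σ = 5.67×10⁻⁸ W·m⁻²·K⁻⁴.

T ≈ 603 K

The star's surface emits σT_*⁴; at distance d the flux is S = σT_*⁴(R_*/d)².
S = 5.67×10⁻⁸·(6440)⁴·(2.79×10⁹/1.59×10¹¹)² = 30030 W/m².
For an isothermal sphere T⁴ = (1−a)S/(4σ) = 1.324×10¹¹ K⁴.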